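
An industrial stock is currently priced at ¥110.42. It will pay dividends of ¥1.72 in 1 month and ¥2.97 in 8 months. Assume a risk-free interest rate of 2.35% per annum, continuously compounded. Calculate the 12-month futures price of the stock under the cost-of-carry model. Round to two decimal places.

PV(dividends) I = 1.72·e^(−0.0235·1/12) + 2.97·e^(−0.0235·8/12)
I = 1.7166 + 2.9238 = 4.6404
F = (S − I)·e^(rT) = (110.42 − 4.6404) · e^(0.0235·12/12)
= 105.7796 · e^0.023500 = 105.7796 × 1.023778 = ¥108.29

¥108.29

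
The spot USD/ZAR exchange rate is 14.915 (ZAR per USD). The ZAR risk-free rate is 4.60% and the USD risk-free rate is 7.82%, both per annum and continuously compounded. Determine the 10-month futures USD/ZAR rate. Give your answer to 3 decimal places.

14.520

F = S·e^((r_ZAR − r_USD)T) = 14.915 · e^((0.0460 − 0.0782) × 10/12)
= 14.915 · e^-0.026833 = 14.915 × 0.973524
F = 14.520 ZAR per USD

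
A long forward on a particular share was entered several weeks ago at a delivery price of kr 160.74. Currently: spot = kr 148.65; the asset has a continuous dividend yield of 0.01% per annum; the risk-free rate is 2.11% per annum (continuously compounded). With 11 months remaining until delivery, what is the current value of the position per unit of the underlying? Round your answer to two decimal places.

Current fair forward for the remaining 11 months: F = S·e^((r − q)·T), (r − q) = 0.0211 − 0.0001 = 0.0210
F = 148.65 · e^(0.0210 × 11/12) = 148.65 × 1.019436 = 151.5392
Value of long forward = (F − K)·e^(−rT) = (151.5392 − 160.74) · e^(−0.0211·11/12)
= -9.2008 × 0.980844 = -9.02

-kr 9.02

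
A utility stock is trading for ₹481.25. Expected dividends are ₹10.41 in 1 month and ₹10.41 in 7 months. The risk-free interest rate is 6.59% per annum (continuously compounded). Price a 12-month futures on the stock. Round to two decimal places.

PV(dividends) I = 10.41·e^(−0.0659·1/12) + 10.41·e^(−0.0659·7/12)
I = 10.3530 + 10.0174 = 20.3704
F = (S − I)·e^(rT) = (481.25 − 20.3704) · e^(0.0659·12/12)
= 460.8796 · e^0.065900 = 460.8796 × 1.068120 = ₹492.27

₹492.27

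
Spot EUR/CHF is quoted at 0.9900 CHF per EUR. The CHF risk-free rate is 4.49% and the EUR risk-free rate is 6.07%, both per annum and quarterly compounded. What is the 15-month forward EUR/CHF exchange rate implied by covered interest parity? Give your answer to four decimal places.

By covered interest parity, F = S · (1+r_CHF/4)^(4T) / (1+r_EUR/4)^(4T)
= 0.9900 × 1.057399 / 1.078213 = 0.9900 × 0.980696
F = 0.9709 CHF per EUR

0.9709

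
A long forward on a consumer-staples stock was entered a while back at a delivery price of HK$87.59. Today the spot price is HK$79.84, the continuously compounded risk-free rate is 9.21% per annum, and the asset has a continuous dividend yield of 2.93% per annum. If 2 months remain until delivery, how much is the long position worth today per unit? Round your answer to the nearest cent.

Current fair forward for the remaining 2 months: F = S·e^((r − q)·T), (r − q) = 0.0921 − 0.0293 = 0.0628
F = 79.84 · e^(0.0628 × 2/12) = 79.84 × 1.010522 = 80.6801
Value of long forward = (F − K)·e^(−rT) = (80.6801 − 87.59) · e^(−0.0921·2/12)
= -6.9099 × 0.984767 = -6.80

-HK$6.80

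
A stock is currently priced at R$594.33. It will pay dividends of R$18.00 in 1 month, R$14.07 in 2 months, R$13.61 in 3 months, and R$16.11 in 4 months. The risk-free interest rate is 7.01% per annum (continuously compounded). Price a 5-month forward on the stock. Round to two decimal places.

R$549.23

PV(dividends) I = 18.00·e^(−0.0701·1/12) + 14.07·e^(−0.0701·2/12) + 13.61·e^(−0.0701·3/12) + 16.11·e^(−0.0701·4/12)
I = 17.8952 + 13.9066 + 13.3736 + 15.7379 = 60.9133
F = (S − I)·e^(rT) = (594.33 − 60.9133) · e^(0.0701·5/12)
= 533.4167 · e^0.029208 = 533.4167 × 1.029639 = R$549.23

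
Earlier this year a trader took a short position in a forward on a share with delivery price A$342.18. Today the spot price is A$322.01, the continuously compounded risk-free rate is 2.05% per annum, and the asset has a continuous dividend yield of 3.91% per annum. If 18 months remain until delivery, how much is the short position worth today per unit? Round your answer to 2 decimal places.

Current fair forward for the remaining 18 months: F = S·e^((r − q)·T), (r − q) = 0.0205 − 0.0391 = -0.0186
F = 322.01 · e^(-0.0186 × 18/12) = 322.01 × 0.972486 = 313.1502
Value of long forward = (F − K)·e^(−rT) = (313.1502 − 342.18) · e^(−0.0205·18/12)
= -29.0298 × 0.969718 = -28.15
Short position value = −(long value) = A$28.15

A$28.15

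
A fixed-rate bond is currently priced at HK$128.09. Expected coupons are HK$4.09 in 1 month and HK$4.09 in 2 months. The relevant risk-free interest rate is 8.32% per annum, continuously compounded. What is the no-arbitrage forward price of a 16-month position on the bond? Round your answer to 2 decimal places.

PV(coupons) I = 4.09·e^(−0.0832·1/12) + 4.09·e^(−0.0832·2/12)
I = 4.0617 + 4.0337 = 8.0954
F = (S − I)·e^(rT) = (128.09 − 8.0954) · e^(0.0832·16/12)
= 119.9946 · e^0.110933 = 119.9946 × 1.117320 = HK$134.07

HK$134.07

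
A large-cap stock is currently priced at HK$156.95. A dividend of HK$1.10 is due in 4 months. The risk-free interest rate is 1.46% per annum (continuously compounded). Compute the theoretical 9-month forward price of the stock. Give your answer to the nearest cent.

HK$157.57

PV(dividends) I = 1.10·e^(−0.0146·4/12)
I = 1.0947
F = (S − I)·e^(rT) = (156.95 − 1.0947) · e^(0.0146·9/12)
= 155.8553 · e^0.010950 = 155.8553 × 1.011010 = HK$157.57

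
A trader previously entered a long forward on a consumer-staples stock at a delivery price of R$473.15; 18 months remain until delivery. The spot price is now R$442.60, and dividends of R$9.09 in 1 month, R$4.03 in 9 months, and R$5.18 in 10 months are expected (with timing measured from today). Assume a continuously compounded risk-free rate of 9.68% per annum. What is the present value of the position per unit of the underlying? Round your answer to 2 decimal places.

R$15.85

PV(remaining dividends) I = 9.09·e^(−0.0968·1/12) + 4.03·e^(−0.0968·9/12) + 5.18·e^(−0.0968·10/12) = 17.5433
Current forward F = (S − I)·e^(rT) = (442.60 − 17.5433)·e^(0.0968·18/12) = 425.0567 × 1.156271 = 491.4807
Value (long) = (F − K)·e^(−rT) = (491.4807 − 473.15) × 0.864849 = 15.8533
Value = R$15.85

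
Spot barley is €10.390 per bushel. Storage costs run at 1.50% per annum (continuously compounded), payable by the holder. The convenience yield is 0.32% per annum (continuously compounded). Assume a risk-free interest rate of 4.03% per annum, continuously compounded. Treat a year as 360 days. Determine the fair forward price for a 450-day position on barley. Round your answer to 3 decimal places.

Net carry = r + u − y = 0.0403 + 0.0150 − 0.0032 = 0.0521
F = S·e^((r+u−y)T) = 10.390 · e^(0.0521 × 450/360) = 10.390 · e^0.065125
= 10.390 × 1.067292 = €11.089 per bushel

€11.089 per bushel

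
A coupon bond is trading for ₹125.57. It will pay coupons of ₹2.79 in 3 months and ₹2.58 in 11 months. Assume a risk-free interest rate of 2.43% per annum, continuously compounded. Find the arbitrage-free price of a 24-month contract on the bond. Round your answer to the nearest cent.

PV(coupons) I = 2.79·e^(−0.0243·3/12) + 2.58·e^(−0.0243·11/12)
I = 2.7731 + 2.5232 = 5.2963
F = (S − I)·e^(rT) = (125.57 − 5.2963) · e^(0.0243·24/12)
= 120.2737 · e^0.048600 = 120.2737 × 1.049800 = ₹126.26

₹126.26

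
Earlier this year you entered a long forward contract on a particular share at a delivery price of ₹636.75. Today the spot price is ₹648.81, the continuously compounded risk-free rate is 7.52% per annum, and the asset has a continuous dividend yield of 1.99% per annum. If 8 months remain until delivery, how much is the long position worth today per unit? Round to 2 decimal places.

Current fair forward for the remaining 8 months: F = S·e^((r − q)·T), (r − q) = 0.0752 − 0.0199 = 0.0553
F = 648.81 · e^(0.0553 × 8/12) = 648.81 × 1.037555 = 673.1761
Value of long forward = (F − K)·e^(−rT) = (673.1761 − 636.75) · e^(−0.0752·8/12)
= 36.4261 × 0.951103 = 34.64

₹34.64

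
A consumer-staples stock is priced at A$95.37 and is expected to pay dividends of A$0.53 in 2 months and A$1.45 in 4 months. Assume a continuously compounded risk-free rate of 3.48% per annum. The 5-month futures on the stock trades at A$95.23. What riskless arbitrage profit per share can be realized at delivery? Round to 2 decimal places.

PV(dividends) I = 0.53·e^(−0.0348·2/12) + 1.45·e^(−0.0348·4/12) = 1.9602
Fair futures F* = (S − I)·e^(rT) = (95.37 − 1.9602)·e^0.014500 = 93.4098 × 1.014606 = 94.7741
Market A$95.23 > fair 94.7741: forward overpriced → cash-and-carry (borrow at r, buy the stock and collect the dividends, short the forward).
Profit at T = |F_mkt − F*| = |95.23 − 94.7741| = A$0.46 per share

A$0.46 per share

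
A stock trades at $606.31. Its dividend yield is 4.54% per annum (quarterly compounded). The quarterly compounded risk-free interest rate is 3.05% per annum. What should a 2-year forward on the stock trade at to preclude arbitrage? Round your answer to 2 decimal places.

F = S · (1+r/4)^(4T) / (1+q/4)^(4T)
= 606.31 × 1.062653 / 1.094490 = 606.31 × 0.970912
F = $588.67

$588.67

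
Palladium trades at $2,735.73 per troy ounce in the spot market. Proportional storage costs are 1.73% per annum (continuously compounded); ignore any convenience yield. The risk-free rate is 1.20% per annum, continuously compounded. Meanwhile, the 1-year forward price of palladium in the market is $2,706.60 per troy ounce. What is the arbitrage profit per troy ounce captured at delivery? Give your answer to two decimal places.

$110.47 per troy ounce

Fair forward: F* = S·e^(carry·T), with carry = (r + u) = 0.0120 + 0.0173 = 0.0293
F* = 2735.73 · e^(0.0293 × 1) = 2735.73 · e^0.02930000 = 2735.73 × 1.02973347 = $2817.0727
Market $2706.60 < fair $2817.0727: forward underpriced → reverse cash-and-carry (short spot, go long the forward).
At maturity, profit = |F_mkt − F*| = |2706.60 − 2817.0727| = $110.47 per troy ounce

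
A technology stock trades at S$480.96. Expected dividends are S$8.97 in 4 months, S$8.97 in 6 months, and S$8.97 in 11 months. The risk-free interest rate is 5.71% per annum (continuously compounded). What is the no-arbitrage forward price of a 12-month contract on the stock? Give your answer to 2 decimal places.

PV(dividends) I = 8.97·e^(−0.0571·4/12) + 8.97·e^(−0.0571·6/12) + 8.97·e^(−0.0571·11/12)
I = 8.8009 + 8.7175 + 8.5126 = 26.0310
F = (S − I)·e^(rT) = (480.96 − 26.0310) · e^(0.0571·12/12)
= 454.9290 · e^0.057100 = 454.9290 × 1.058762 = S$481.66

S$481.66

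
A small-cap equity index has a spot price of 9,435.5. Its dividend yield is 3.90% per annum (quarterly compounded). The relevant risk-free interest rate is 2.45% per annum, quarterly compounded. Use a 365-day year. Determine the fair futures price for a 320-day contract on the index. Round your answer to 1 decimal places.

F = S · (1+r/4)^(4T) / (1+q/4)^(4T)
= 9435.5 × 1.021645 / 1.034612 = 9435.5 × 0.987467
F = 9,317.2

9,317.2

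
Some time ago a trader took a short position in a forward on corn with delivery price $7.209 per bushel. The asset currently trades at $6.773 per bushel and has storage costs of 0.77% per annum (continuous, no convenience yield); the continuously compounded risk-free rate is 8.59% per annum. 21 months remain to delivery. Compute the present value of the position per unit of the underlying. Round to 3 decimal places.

-$0.662 per bushel

Current fair forward for the remaining 21 months: F = S·e^((r + u)·T), (r + u) = 0.0859 + 0.0077 = 0.0936
F = 6.773 · e^(0.0936 × 21/12) = 6.773 × 1.177979 = 7.9785
Value of long forward = (F − K)·e^(−rT) = (7.9785 − 7.209) · e^(−0.0859·21/12)
= 0.7695 × 0.860428 = 0.662
Short position value = −(long value) = -$0.662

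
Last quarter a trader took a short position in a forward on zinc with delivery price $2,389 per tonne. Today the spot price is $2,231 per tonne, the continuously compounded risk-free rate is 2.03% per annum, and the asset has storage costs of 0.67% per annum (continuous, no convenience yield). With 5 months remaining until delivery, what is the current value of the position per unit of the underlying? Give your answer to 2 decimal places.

$131.64 per tonne

Current fair forward for the remaining 5 months: F = S·e^((r + u)·T), (r + u) = 0.0203 + 0.0067 = 0.0270
F = 2231 · e^(0.0270 × 5/12) = 2231 × 1.01131352 = 2256.2405
Value of long forward = (F − K)·e^(−rT) = (2256.2405 − 2389) · e^(−0.0203·5/12)
= -132.7595 × 0.99157734 = -131.64
Short position value = −(long value) = $131.64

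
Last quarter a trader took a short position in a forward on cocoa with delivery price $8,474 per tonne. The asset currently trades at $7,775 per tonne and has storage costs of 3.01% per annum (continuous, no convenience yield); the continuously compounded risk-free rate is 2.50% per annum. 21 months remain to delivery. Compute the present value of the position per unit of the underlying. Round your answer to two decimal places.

Current fair forward for the remaining 21 months: F = S·e^((r + u)·T), (r + u) = 0.0250 + 0.0301 = 0.0551
F = 7775 · e^(0.0551 × 21/12) = 7775 × 1.10122699 = 8562.0398
Value of long forward = (F − K)·e^(−rT) = (8562.0398 − 8474) · e^(−0.0250·21/12)
= 88.0398 × 0.95719323 = 84.27
Short position value = −(long value) = -$84.27

-$84.27 per tonne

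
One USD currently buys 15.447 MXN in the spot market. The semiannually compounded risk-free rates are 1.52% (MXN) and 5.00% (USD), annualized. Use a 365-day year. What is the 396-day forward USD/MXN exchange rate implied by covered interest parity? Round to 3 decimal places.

By covered interest parity, F = S · (1+r_MXN/2)^(2T) / (1+r_USD/2)^(2T)
= 15.447 × 1.016564 / 1.055041 = 15.447 × 0.963530
F = 14.884 MXN per USD

14.884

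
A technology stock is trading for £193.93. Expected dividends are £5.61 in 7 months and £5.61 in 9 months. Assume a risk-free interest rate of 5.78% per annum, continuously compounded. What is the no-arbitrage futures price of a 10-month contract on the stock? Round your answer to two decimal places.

PV(dividends) I = 5.61·e^(−0.0578·7/12) + 5.61·e^(−0.0578·9/12)
I = 5.4240 + 5.3720 = 10.7960
F = (S − I)·e^(rT) = (193.93 − 10.7960) · e^(0.0578·10/12)
= 183.1340 · e^0.048167 = 183.1340 × 1.049346 = £192.17

£192.17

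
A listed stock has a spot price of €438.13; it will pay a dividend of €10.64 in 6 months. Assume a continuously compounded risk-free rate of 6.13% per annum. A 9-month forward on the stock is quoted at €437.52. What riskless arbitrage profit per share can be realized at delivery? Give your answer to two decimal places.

€10.42 per share

PV(dividends) I = 10.64·e^(−0.0613·6/12) = 10.3188
Fair forward F* = (S − I)·e^(rT) = (438.13 − 10.3188)·e^0.045975 = 427.8112 × 1.047048 = 447.9389
Market €437.52 < fair 447.9389: forward underpriced → reverse cash-and-carry (short the stock, invest proceeds at r, pay the dividends, go long the forward).
Profit at T = |F_mkt − F*| = |437.52 − 447.9389| = €10.42 per share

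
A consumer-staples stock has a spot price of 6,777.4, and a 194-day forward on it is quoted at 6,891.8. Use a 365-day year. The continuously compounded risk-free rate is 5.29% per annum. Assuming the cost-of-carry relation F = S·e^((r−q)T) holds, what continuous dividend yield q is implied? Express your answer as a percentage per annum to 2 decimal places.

2.14%

From F = S·e^((r−q)T): (r − q) = ln(F/S)/T
ln(6891.8/6777.4) = ln(1.016880) = 0.016739
(r − q) = 0.016739 / (194/365) = 0.031493
q = r − ln(F/S)/T = 0.0529 − 0.031493 = 0.021407
q = 2.14%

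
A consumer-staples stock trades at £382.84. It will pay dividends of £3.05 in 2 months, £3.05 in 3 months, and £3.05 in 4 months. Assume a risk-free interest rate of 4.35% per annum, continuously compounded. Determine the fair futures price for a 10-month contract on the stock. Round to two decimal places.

PV(dividends) I = 3.05·e^(−0.0435·2/12) + 3.05·e^(−0.0435·3/12) + 3.05·e^(−0.0435·4/12)
I = 3.0280 + 3.0170 + 3.0061 = 9.0511
F = (S − I)·e^(rT) = (382.84 − 9.0511) · e^(0.0435·10/12)
= 373.7889 · e^0.036250 = 373.7889 × 1.036915 = £387.59

£387.59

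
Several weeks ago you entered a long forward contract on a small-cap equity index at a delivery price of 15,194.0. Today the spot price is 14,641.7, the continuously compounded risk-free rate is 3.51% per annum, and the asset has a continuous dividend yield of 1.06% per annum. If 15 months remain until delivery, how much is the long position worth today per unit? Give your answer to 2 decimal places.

Current fair forward for the remaining 15 months: F = S·e^((r − q)·T), (r − q) = 0.0351 − 0.0106 = 0.0245
F = 14641.7 · e^(0.0245 × 15/12) = 14641.7 × 1.03109877 = 15097.0389
Value of long forward = (F − K)·e^(−rT) = (15097.0389 − 15194.0) · e^(−0.0351·15/12)
= -96.9611 × 0.95707358 = -92.80

-92.80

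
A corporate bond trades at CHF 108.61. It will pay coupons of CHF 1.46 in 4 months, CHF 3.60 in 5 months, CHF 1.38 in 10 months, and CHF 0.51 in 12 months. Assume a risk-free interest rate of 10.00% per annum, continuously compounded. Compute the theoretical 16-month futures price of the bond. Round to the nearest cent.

PV(coupons) I = 1.46·e^(−0.1000·4/12) + 3.60·e^(−0.1000·5/12) + 1.38·e^(−0.1000·10/12) + 0.51·e^(−0.1000·12/12)
I = 1.4121 + 3.4531 + 1.2697 + 0.4615 = 6.5964
F = (S − I)·e^(rT) = (108.61 − 6.5964) · e^(0.1000·16/12)
= 102.0136 · e^0.133333 = 102.0136 × 1.142630 = CHF 116.56

CHF 116.56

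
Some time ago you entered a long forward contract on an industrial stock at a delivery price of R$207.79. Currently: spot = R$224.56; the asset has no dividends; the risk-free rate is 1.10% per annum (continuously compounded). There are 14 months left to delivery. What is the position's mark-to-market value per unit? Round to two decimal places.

R$19.42

Current fair forward for the remaining 14 months: F = S·e^(r·T), r = 0.0110
F = 224.56 · e^(0.0110 × 14/12) = 224.56 × 1.012916 = 227.4604
Value of long forward = (F − K)·e^(−rT) = (227.4604 − 207.79) · e^(−0.0110·14/12)
= 19.6704 × 0.987249 = 19.42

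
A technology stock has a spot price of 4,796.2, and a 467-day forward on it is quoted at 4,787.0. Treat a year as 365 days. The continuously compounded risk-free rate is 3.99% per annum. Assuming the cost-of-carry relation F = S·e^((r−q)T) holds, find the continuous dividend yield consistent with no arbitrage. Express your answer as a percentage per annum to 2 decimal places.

4.14%

From F = S·e^((r−q)T): (r − q) = ln(F/S)/T
ln(4787.0/4796.2) = ln(0.998082) = -0.001920
(r − q) = -0.001920 / (467/365) = -0.001501
q = r − ln(F/S)/T = 0.0399 + 0.001501 = 0.041401
q = 4.14%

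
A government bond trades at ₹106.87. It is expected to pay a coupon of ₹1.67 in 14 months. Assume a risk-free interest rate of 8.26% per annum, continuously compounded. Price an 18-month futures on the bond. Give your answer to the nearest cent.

PV(coupons) I = 1.67·e^(−0.0826·14/12)
I = 1.5166
F = (S − I)·e^(rT) = (106.87 − 1.5166) · e^(0.0826·18/12)
= 105.3534 · e^0.123900 = 105.3534 × 1.131903 = ₹119.25

₹119.25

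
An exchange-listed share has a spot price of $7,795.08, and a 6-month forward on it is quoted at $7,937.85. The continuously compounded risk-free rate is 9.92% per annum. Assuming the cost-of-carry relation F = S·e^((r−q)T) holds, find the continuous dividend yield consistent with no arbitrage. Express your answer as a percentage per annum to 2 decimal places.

From F = S·e^((r−q)T): (r − q) = ln(F/S)/T
ln(7937.85/7795.08) = ln(1.018315) = 0.018149
(r − q) = 0.018149 / (6/12) = 0.036298
q = r − ln(F/S)/T = 0.0992 − 0.036298 = 0.062902
q = 6.29%

6.29%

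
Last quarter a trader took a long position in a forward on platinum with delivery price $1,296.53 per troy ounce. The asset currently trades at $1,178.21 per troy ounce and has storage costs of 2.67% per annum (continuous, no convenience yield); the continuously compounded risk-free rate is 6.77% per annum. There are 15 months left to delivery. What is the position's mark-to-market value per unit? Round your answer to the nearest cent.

Current fair forward for the remaining 15 months: F = S·e^((r + u)·T), (r + u) = 0.0677 + 0.0267 = 0.0944
F = 1178.21 · e^(0.0944 × 15/12) = 1178.21 × 1.12524411 = 1325.7739
Value of long forward = (F − K)·e^(−rT) = (1325.7739 − 1296.53) · e^(−0.0677·15/12)
= 29.2439 × 0.91885679 = 26.87

$26.87 per troy ounce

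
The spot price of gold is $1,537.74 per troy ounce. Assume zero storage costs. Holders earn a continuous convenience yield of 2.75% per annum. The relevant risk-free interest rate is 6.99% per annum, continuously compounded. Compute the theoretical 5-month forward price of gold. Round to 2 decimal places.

$1,565.15 per troy ounce

Net carry = r + u − y = 0.0699 + 0.0000 − 0.0275 = 0.0424
F = S·e^((r+u−y)T) = 1537.74 · e^(0.0424 × 5/12) = 1537.74 · e^0.01766667
= 1537.74 × 1.01782365 = $1,565.15 per troy ounce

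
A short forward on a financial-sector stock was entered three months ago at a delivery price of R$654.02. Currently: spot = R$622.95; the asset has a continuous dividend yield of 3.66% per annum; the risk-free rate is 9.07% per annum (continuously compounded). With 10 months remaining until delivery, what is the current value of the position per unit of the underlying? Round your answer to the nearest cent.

R$2.17

Current fair forward for the remaining 10 months: F = S·e^((r − q)·T), (r − q) = 0.0907 − 0.0366 = 0.0541
F = 622.95 · e^(0.0541 × 10/12) = 622.95 × 1.046115 = 651.6773
Value of long forward = (F − K)·e^(−rT) = (651.6773 − 654.02) · e^(−0.0907·10/12)
= -2.3427 × 0.927202 = -2.17
Short position value = −(long value) = R$2.17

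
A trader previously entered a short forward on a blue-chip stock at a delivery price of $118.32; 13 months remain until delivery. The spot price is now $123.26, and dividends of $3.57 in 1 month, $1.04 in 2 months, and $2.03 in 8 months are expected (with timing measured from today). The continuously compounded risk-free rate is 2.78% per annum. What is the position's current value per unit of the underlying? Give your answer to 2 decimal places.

-$1.86

PV(remaining dividends) I = 3.57·e^(−0.0278·1/12) + 1.04·e^(−0.0278·2/12) + 2.03·e^(−0.0278·8/12) = 6.5897
Current forward F = (S − I)·e^(rT) = (123.26 − 6.5897)·e^(0.0278·13/12) = 116.6703 × 1.030575 = 120.2375
Value (long) = (F − K)·e^(−rT) = (120.2375 − 118.32) × 0.970332 = 1.8606
Short position value = −(long value) = -$1.86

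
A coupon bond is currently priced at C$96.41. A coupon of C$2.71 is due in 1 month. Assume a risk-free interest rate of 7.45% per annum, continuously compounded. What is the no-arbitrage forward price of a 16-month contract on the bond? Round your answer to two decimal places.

PV(coupons) I = 2.71·e^(−0.0745·1/12)
I = 2.6932
F = (S − I)·e^(rT) = (96.41 − 2.6932) · e^(0.0745·16/12)
= 93.7168 · e^0.099333 = 93.7168 × 1.104434 = C$103.50

C$103.50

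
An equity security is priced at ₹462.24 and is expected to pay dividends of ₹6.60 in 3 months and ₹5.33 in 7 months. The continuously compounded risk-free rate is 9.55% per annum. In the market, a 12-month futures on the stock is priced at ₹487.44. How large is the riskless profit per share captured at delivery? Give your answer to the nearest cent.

₹8.48 per share

PV(dividends) I = 6.60·e^(−0.0955·3/12) + 5.33·e^(−0.0955·7/12) = 11.4855
Fair futures F* = (S − I)·e^(rT) = (462.24 − 11.4855)·e^0.095500 = 450.7545 × 1.100209 = 495.9242
Market ₹487.44 < fair 495.9242: forward underpriced → reverse cash-and-carry (short the stock, invest proceeds at r, pay the dividends, go long the forward).
Profit at T = |F_mkt − F*| = |487.44 − 495.9242| = ₹8.48 per share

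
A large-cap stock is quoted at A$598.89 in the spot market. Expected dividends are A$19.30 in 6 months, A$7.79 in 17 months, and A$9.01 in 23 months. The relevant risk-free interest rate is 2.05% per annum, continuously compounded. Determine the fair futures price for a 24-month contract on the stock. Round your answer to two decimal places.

A$587.14

PV(dividends) I = 19.30·e^(−0.0205·6/12) + 7.79·e^(−0.0205·17/12) + 9.01·e^(−0.0205·23/12)
I = 19.1032 + 7.5670 + 8.6628 = 35.3330
F = (S − I)·e^(rT) = (598.89 − 35.3330) · e^(0.0205·24/12)
= 563.5570 · e^0.041000 = 563.5570 × 1.041852 = A$587.14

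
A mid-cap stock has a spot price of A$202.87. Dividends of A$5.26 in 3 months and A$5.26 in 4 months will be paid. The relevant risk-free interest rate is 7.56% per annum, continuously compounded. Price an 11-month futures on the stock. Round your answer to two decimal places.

A$206.40

PV(dividends) I = 5.26·e^(−0.0756·3/12) + 5.26·e^(−0.0756·4/12)
I = 5.1615 + 5.1291 = 10.2906
F = (S − I)·e^(rT) = (202.87 − 10.2906) · e^(0.0756·11/12)
= 192.5794 · e^0.069300 = 192.5794 × 1.071758 = A$206.40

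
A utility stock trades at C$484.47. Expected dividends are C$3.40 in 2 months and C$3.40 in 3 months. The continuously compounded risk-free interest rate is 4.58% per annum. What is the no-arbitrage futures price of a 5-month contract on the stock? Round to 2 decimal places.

C$486.94

PV(dividends) I = 3.40·e^(−0.0458·2/12) + 3.40·e^(−0.0458·3/12)
I = 3.3741 + 3.3613 = 6.7354
F = (S − I)·e^(rT) = (484.47 − 6.7354) · e^(0.0458·5/12)
= 477.7346 · e^0.019083 = 477.7346 × 1.019266 = C$486.94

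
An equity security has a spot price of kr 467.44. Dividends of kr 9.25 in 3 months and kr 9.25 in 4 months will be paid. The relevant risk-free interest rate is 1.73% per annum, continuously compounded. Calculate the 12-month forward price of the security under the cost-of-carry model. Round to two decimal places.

PV(dividends) I = 9.25·e^(−0.0173·3/12) + 9.25·e^(−0.0173·4/12)
I = 9.2101 + 9.1968 = 18.4069
F = (S − I)·e^(rT) = (467.44 − 18.4069) · e^(0.0173·12/12)
= 449.0331 · e^0.017300 = 449.0331 × 1.017451 = kr 456.87

kr 456.87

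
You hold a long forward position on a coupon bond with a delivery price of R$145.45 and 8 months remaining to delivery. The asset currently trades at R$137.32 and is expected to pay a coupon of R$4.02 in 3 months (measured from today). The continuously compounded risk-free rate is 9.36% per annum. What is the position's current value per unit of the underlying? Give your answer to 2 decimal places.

PV(remaining coupons) I = 4.02·e^(−0.0936·3/12) = 3.9270
Current forward F = (S − I)·e^(rT) = (137.32 − 3.9270)·e^(0.0936·8/12) = 133.3930 × 1.064388 = 141.9819
Value (long) = (F − K)·e^(−rT) = (141.9819 − 145.45) × 0.939507 = -3.2583
Value = -R$3.26

-R$3.26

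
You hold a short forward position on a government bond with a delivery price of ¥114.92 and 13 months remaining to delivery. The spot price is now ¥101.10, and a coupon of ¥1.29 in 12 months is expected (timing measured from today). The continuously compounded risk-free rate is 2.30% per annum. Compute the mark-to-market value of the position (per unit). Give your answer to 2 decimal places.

¥12.25

PV(remaining coupons) I = 1.29·e^(−0.0230·12/12) = 1.2607
Current forward F = (S − I)·e^(rT) = (101.10 − 1.2607)·e^(0.0230·13/12) = 99.8393 × 1.025230 = 102.3582
Value (long) = (F − K)·e^(−rT) = (102.3582 − 114.92) × 0.975391 = -12.2527
Short position value = −(long value) = ¥12.25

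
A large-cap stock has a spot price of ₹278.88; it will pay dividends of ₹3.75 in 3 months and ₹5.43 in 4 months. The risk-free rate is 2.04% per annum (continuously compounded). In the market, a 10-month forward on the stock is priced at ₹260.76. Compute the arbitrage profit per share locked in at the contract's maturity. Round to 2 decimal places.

₹13.62 per share

PV(dividends) I = 3.75·e^(−0.0204·3/12) + 5.43·e^(−0.0204·4/12) = 9.1241
Fair forward F* = (S − I)·e^(rT) = (278.88 − 9.1241)·e^0.017000 = 269.7559 × 1.017145 = 274.3809
Market ₹260.76 < fair 274.3809: forward underpriced → reverse cash-and-carry (short the stock, invest proceeds at r, pay the dividends, go long the forward).
Profit at T = |F_mkt − F*| = |260.76 − 274.3809| = ₹13.62 per share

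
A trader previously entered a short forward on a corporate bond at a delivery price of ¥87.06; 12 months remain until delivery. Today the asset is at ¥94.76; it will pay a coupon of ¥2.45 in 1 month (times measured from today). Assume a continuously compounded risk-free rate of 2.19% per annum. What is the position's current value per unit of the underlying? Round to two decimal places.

-¥7.14

PV(remaining coupons) I = 2.45·e^(−0.0219·1/12) = 2.4455
Current forward F = (S − I)·e^(rT) = (94.76 − 2.4455)·e^(0.0219·12/12) = 92.3145 × 1.022142 = 94.3585
Value (long) = (F − K)·e^(−rT) = (94.3585 − 87.06) × 0.978338 = 7.1404
Short position value = −(long value) = -¥7.14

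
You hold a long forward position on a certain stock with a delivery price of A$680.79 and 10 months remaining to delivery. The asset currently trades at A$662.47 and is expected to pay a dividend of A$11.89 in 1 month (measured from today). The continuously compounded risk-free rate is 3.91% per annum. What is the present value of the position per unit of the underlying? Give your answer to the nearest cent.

-A$8.35

PV(remaining dividends) I = 11.89·e^(−0.0391·1/12) = 11.8513
Current forward F = (S − I)·e^(rT) = (662.47 − 11.8513)·e^(0.0391·10/12) = 650.6187 × 1.033120 = 672.1672
Value (long) = (F − K)·e^(−rT) = (672.1672 − 680.79) × 0.967942 = -8.3464
Value = -A$8.35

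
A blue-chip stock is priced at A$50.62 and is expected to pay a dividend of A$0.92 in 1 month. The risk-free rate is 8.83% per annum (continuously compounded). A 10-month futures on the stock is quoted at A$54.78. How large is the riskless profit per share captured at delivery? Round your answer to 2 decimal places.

PV(dividends) I = 0.92·e^(−0.0883·1/12) = 0.9133
Fair futures F* = (S − I)·e^(rT) = (50.62 − 0.9133)·e^0.073583 = 49.7067 × 1.076358 = 53.5022
Market A$54.78 > fair 53.5022: forward overpriced → cash-and-carry (borrow at r, buy the stock and collect the dividends, short the forward).
Profit at T = |F_mkt − F*| = |54.78 − 53.5022| = A$1.28 per share

A$1.28 per share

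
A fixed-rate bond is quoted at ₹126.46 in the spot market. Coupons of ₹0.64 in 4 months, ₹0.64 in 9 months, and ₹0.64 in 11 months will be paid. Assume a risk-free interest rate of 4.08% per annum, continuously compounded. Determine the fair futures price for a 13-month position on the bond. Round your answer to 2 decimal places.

₹130.22

PV(coupons) I = 0.64·e^(−0.0408·4/12) + 0.64·e^(−0.0408·9/12) + 0.64·e^(−0.0408·11/12)
I = 0.6314 + 0.6207 + 0.6165 = 1.8686
F = (S − I)·e^(rT) = (126.46 − 1.8686) · e^(0.0408·13/12)
= 124.5914 · e^0.044200 = 124.5914 × 1.045191 = ₹130.22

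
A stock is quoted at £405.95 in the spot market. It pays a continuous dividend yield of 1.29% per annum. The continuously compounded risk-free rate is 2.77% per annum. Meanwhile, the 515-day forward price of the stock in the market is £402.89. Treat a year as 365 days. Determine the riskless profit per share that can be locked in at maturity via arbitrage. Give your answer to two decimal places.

£11.63 per share

Fair forward: F* = S·e^(carry·T), with carry = (r − q) = 0.0277 − 0.0129 = 0.0148
F* = 405.95 · e^(0.0148 × 515/365) = 405.95 · e^0.020882 = 405.95 × 1.021102 = £414.5164
Market £402.89 < fair £414.5164: forward underpriced → reverse cash-and-carry (short spot, go long the forward).
At maturity, profit = |F_mkt − F*| = |402.89 − 414.5164| = £11.63 per share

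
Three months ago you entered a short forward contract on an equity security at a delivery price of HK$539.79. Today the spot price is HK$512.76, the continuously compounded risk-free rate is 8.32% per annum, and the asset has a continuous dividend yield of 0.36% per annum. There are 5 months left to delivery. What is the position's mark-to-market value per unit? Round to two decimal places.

Current fair forward for the remaining 5 months: F = S·e^((r − q)·T), (r − q) = 0.0832 − 0.0036 = 0.0796
F = 512.76 · e^(0.0796 × 5/12) = 512.76 × 1.033723 = 530.0518
Value of long forward = (F − K)·e^(−rT) = (530.0518 − 539.79) · e^(−0.0832·5/12)
= -9.7382 × 0.965927 = -9.41
Short position value = −(long value) = HK$9.41

HK$9.41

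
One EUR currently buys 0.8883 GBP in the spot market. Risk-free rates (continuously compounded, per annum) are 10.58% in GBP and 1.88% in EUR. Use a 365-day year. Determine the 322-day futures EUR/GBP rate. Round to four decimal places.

0.9592

F = S·e^((r_GBP − r_EUR)T) = 0.8883 · e^((0.1058 − 0.0188) × 322/365)
= 0.8883 · e^0.076751 = 0.8883 × 1.079773
F = 0.9592 GBP per EUR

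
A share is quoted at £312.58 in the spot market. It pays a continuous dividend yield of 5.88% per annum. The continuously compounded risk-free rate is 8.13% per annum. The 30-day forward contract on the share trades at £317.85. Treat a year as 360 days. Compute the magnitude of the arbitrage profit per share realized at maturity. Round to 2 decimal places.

Fair forward: F* = S·e^(carry·T), with carry = (r − q) = 0.0813 − 0.0588 = 0.0225
F* = 312.58 · e^(0.0225 × 30/360) = 312.58 · e^0.001875 = 312.58 × 1.001877 = £313.1667
Market £317.85 > fair £313.1667: forward overpriced → cash-and-carry (buy spot, short the forward).
At maturity, profit = |F_mkt − F*| = |317.85 − 313.1667| = £4.68 per share

£4.68 per share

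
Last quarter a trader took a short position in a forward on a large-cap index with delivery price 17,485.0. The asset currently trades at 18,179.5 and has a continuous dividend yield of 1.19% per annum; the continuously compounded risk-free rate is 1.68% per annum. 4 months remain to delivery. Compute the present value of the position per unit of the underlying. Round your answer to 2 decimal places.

-720.17

Current fair forward for the remaining 4 months: F = S·e^((r − q)·T), (r − q) = 0.0168 − 0.0119 = 0.0049
F = 18179.5 · e^(0.0049 × 4/12) = 18179.5 × 1.00163467 = 18209.2175
Value of long forward = (F − K)·e^(−rT) = (18209.2175 − 17485.0) · e^(−0.0168·4/12)
= 724.2175 × 0.99441565 = 720.17
Short position value = −(long value) = -720.17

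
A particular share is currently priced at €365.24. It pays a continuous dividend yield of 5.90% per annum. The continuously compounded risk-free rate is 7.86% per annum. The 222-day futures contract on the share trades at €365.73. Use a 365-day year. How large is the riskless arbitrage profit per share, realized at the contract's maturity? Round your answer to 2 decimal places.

Fair futures: F* = S·e^(carry·T), with carry = (r − q) = 0.0786 − 0.0590 = 0.0196
F* = 365.24 · e^(0.0196 × 222/365) = 365.24 · e^0.011921 = 365.24 × 1.011992 = €369.6200
Market €365.73 < fair €369.6200: forward underpriced → reverse cash-and-carry (short spot, go long the forward).
At maturity, profit = |F_mkt − F*| = |365.73 − 369.6200| = €3.89 per share

€3.89 per share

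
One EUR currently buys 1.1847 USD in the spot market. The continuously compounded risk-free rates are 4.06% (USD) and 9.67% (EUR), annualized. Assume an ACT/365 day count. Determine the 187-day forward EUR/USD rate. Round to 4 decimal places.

1.1511

F = S·e^((r_USD − r_EUR)T) = 1.1847 · e^((0.0406 − 0.0967) × 187/365)
= 1.1847 · e^-0.028742 = 1.1847 × 0.971667
F = 1.1511 USD per EUR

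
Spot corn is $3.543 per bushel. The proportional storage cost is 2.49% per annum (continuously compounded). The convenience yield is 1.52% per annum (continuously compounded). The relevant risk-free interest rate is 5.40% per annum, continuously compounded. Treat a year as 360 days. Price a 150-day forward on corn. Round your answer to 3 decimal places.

$3.638 per bushel

Net carry = r + u − y = 0.0540 + 0.0249 − 0.0152 = 0.0637
F = S·e^((r+u−y)T) = 3.543 · e^(0.0637 × 150/360) = 3.543 · e^0.026542
= 3.543 × 1.026897 = $3.638 per bushel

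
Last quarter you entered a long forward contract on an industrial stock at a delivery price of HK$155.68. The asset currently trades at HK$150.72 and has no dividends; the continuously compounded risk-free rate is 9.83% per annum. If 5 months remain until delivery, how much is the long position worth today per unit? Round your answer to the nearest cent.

Current fair forward for the remaining 5 months: F = S·e^(r·T), r = 0.0983
F = 150.72 · e^(0.0983 × 5/12) = 150.72 × 1.041809 = 157.0215
Value of long forward = (F − K)·e^(−rT) = (157.0215 − 155.68) · e^(−0.0983·5/12)
= 1.3415 × 0.959869 = 1.29

HK$1.29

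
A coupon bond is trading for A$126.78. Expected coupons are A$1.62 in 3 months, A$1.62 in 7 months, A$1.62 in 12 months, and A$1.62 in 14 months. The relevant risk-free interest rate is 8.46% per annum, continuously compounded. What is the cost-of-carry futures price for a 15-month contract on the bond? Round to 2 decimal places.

A$134.16

PV(coupons) I = 1.62·e^(−0.0846·3/12) + 1.62·e^(−0.0846·7/12) + 1.62·e^(−0.0846·12/12) + 1.62·e^(−0.0846·14/12)
I = 1.5861 + 1.5420 + 1.4886 + 1.4677 = 6.0844
F = (S − I)·e^(rT) = (126.78 − 6.0844) · e^(0.0846·15/12)
= 120.6956 · e^0.105750 = 120.6956 × 1.111544 = A$134.16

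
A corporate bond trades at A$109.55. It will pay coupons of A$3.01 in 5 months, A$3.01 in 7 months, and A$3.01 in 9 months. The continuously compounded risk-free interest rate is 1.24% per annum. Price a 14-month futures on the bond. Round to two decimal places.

PV(coupons) I = 3.01·e^(−0.0124·5/12) + 3.01·e^(−0.0124·7/12) + 3.01·e^(−0.0124·9/12)
I = 2.9945 + 2.9883 + 2.9821 = 8.9649
F = (S − I)·e^(rT) = (109.55 − 8.9649) · e^(0.0124·14/12)
= 100.5851 · e^0.014467 = 100.5851 × 1.014572 = A$102.05

A$102.05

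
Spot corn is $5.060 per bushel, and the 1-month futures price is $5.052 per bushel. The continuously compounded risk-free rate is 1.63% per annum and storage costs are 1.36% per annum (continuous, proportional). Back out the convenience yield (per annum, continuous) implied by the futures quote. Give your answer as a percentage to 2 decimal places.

4.89%

F = S·e^((r+u−y)T) ⇒ (r+u−y) = ln(F/S)/T
ln(5.052/5.060) = -0.001582; /T ⇒ -0.018984
y = r + u − ln(F/S)/T = 0.0163 + 0.0136 + 0.018984 = 0.048884
y = 4.89%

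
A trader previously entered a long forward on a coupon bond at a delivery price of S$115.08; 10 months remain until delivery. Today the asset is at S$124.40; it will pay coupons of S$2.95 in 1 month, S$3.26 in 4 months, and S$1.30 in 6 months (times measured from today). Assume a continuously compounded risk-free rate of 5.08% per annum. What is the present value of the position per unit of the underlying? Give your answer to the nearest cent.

PV(remaining coupons) I = 2.95·e^(−0.0508·1/12) + 3.26·e^(−0.0508·4/12) + 1.30·e^(−0.0508·6/12) = 7.4102
Current forward F = (S − I)·e^(rT) = (124.40 − 7.4102)·e^(0.0508·10/12) = 116.9898 × 1.043242 = 122.0487
Value (long) = (F − K)·e^(−rT) = (122.0487 − 115.08) × 0.958550 = 6.6798
Value = S$6.68

S$6.68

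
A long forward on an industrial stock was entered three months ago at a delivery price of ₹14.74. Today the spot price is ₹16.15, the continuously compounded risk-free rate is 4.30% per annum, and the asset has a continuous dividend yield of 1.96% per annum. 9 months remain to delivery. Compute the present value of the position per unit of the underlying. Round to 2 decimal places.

₹1.64

Current fair forward for the remaining 9 months: F = S·e^((r − q)·T), (r − q) = 0.0430 − 0.0196 = 0.0234
F = 16.15 · e^(0.0234 × 9/12) = 16.15 × 1.017705 = 16.4359
Value of long forward = (F − K)·e^(−rT) = (16.4359 − 14.74) · e^(−0.0430·9/12)
= 1.6959 × 0.968264 = 1.64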